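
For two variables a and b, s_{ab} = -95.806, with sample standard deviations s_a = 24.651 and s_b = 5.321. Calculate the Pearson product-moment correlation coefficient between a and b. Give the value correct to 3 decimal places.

r = Cov(a,b) / (s_a · s_b) = -95.806 / (24.651 × 5.321)
  = -95.806 / 131.1680 ≈ -0.730

-0.730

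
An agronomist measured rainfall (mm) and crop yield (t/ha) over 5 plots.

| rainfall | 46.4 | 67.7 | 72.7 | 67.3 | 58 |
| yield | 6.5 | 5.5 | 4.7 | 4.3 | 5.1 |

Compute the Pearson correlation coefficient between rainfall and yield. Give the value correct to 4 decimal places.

n = 5, Σx = 312.1, Σy = 26.1, Σx² = 19914.83, Σy² = 139.09, Σxy = 1600.83
nΣxy − ΣxΣy = 8004.15 − 8145.81 = -141.66
nΣx² − (Σx)² = 99574.15 − 97406.41 = 2167.74; nΣy² − (Σy)² = 695.45 − 681.21 = 14.24
r = -141.66 / √(2167.74 × 14.24) = -141.66 / 175.6947 ≈ -0.8063

-0.8063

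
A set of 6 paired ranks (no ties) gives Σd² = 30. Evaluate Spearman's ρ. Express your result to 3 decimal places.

0.143

ρ = 1 − 6Σd² / [n(n²−1)] = 1 − 6×30 / (6×35)
  = 1 − 180/210 = 1 − 0.8571 ≈ 0.143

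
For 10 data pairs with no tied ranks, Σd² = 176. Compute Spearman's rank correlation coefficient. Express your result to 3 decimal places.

ρ = 1 − 6Σd² / [n(n²−1)] = 1 − 6×176 / (10×99)
  = 1 − 1056/990 = 1 − 1.0667 ≈ -0.067

-0.067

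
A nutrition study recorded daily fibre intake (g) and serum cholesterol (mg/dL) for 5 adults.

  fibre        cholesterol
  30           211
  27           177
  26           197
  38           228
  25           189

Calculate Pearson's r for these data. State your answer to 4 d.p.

0.8689

n = 5, Σx = 146, Σy = 1002, Σx² = 4374, Σy² = 202364, Σxy = 29620
nΣxy − ΣxΣy = 148100 − 146292 = 1808
nΣx² − (Σx)² = 21870 − 21316 = 554; nΣy² − (Σy)² = 1011820 − 1004004 = 7816
r = 1808 / √(554 × 7816) = 1808 / 2080.8806 ≈ 0.8689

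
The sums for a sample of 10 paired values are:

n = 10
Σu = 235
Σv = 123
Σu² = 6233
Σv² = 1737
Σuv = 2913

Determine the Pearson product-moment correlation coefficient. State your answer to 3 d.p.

r = (nΣuv − ΣuΣv) / √[(nΣu² − (Σu)²)(nΣv² − (Σv)²)]
Numerator: 10×2913 − 235×123 = 225
Denominator: √[(62330 − 55225)(17370 − 15129)] = √[7105 × 2241] = 3990.2763
r = 225 / 3990.2763 ≈ 0.056

0.056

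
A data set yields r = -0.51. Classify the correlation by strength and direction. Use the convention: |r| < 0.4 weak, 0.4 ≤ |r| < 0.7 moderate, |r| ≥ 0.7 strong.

moderate negative

r = -0.51 < 0 so the relationship is negative.
|r| = 0.51, which falls in the moderate range.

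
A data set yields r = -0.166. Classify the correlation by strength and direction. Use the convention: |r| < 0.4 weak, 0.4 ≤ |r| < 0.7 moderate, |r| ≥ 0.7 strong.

weak negative

r = -0.166 < 0 so the relationship is negative.
|r| = 0.166, which falls in the weak range.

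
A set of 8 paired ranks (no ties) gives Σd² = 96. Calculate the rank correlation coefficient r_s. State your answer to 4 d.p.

-0.1429

ρ = 1 − 6Σd² / [n(n²−1)] = 1 − 6×96 / (8×63)
  = 1 − 576/504 = 1 − 1.14286 ≈ -0.1429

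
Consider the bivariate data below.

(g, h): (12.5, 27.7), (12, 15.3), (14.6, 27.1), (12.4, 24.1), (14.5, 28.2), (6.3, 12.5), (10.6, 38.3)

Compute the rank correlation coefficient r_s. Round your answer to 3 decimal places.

Rank g: 5, 3, 7, 4, 6, 1, 2
Rank h: 5, 2, 4, 3, 6, 1, 7
d = rank(g) − rank(h): 0, 1, 3, 1, 0, 0, -5; Σd² = 36
ρ = 1 − 6Σd² / [n(n²−1)] = 1 − 6×36 / (7×48) = 1 − 216/336 ≈ 0.357

0.357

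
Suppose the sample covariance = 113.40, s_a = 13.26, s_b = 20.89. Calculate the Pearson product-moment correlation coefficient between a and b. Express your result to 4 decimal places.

0.4094

r = Cov(a,b) / (s_a · s_b) = 113.40 / (13.26 × 20.89)
  = 113.40 / 277.0014 ≈ 0.4094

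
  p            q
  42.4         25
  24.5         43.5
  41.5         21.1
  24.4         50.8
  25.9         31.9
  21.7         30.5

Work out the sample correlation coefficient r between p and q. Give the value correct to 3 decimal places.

n = 6, Σp = 180.4, Σq = 202.8, Σp² = 5857.32, Σq² = 7490.96, Σpq = 5728.98
nΣpq − ΣpΣq = 34373.88 − 36585.12 = -2211.24
nΣp² − (Σp)² = 35143.92 − 32544.16 = 2599.76; nΣq² − (Σq)² = 44945.76 − 41127.84 = 3817.92
r = -2211.24 / √(2599.76 × 3817.92) = -2211.24 / 3150.5040 ≈ -0.702

-0.702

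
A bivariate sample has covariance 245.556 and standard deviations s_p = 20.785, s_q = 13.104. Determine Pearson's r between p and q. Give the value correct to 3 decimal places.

r = Cov(p,q) / (s_p · s_q) = 245.556 / (20.785 × 13.104)
  = 245.556 / 272.3666 ≈ 0.902

0.902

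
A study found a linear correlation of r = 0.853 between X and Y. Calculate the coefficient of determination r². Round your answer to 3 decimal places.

0.728

r² = (0.853)² = 0.728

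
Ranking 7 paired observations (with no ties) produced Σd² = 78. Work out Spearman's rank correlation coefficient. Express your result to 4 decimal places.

-0.3929

ρ = 1 − 6Σd² / [n(n²−1)] = 1 − 6×78 / (7×48)
  = 1 − 468/336 = 1 − 1.39286 ≈ -0.3929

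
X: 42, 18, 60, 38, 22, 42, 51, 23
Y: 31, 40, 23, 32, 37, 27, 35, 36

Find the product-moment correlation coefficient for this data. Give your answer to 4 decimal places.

n = 8, ΣX = 296, ΣY = 261, ΣX² = 12510, ΣY² = 8733, ΣXY = 9179
nΣXY − ΣXΣY = 73432 − 77256 = -3824
nΣX² − (ΣX)² = 100080 − 87616 = 12464; nΣY² − (ΣY)² = 69864 − 68121 = 1743
r = -3824 / √(12464 × 1743) = -3824 / 4660.9819 ≈ -0.8204

-0.8204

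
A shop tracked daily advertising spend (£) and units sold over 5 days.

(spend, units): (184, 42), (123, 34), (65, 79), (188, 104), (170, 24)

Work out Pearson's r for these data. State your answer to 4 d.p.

n = 5, Σx = 730, Σy = 283, Σx² = 117454, Σy² = 20553, Σxy = 40677
nΣxy − ΣxΣy = 203385 − 206590 = -3205
nΣx² − (Σx)² = 587270 − 532900 = 54370; nΣy² − (Σy)² = 102765 − 80089 = 22676
r = -3205 / √(54370 × 22676) = -3205 / 35112.5920 ≈ -0.0913

-0.0913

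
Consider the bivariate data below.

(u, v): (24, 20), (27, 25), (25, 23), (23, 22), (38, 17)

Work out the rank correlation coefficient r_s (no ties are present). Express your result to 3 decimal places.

Rank u: 2, 4, 3, 1, 5
Rank v: 2, 5, 4, 3, 1
d = rank(u) − rank(v): 0, -1, -1, -2, 4; Σd² = 22
ρ = 1 − 6Σd² / [n(n²−1)] = 1 − 6×22 / (5×24) = 1 − 132/120 ≈ -0.100

-0.100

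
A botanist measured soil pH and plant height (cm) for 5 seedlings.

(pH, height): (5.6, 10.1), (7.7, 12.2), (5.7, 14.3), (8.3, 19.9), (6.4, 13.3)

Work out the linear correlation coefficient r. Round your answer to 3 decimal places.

0.668

n = 5, Σx = 33.7, Σy = 69.8, Σx² = 232.99, Σy² = 1028.24, Σxy = 482.3
nΣxy − ΣxΣy = 2411.5 − 2352.26 = 59.24
nΣx² − (Σx)² = 1164.95 − 1135.69 = 29.26; nΣy² − (Σy)² = 5141.2 − 4872.04 = 269.16
r = 59.24 / √(29.26 × 269.16) = 59.24 / 88.7447 ≈ 0.668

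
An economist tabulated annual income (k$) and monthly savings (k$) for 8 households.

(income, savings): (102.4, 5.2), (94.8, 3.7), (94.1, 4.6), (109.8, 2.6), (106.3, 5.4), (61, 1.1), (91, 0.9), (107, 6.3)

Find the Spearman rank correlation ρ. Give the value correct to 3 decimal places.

Rank income: 5, 4, 3, 8, 6, 1, 2, 7
Rank savings: 6, 4, 5, 3, 7, 2, 1, 8
d = rank(income) − rank(savings): -1, 0, -2, 5, -1, -1, 1, -1; Σd² = 34
ρ = 1 − 6Σd² / [n(n²−1)] = 1 − 6×34 / (8×63) = 1 − 204/504 ≈ 0.595

0.595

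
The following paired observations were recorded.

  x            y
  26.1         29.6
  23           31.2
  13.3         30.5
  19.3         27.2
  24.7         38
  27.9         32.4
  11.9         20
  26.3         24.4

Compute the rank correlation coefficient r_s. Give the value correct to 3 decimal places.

0.381

Rank x: 6, 4, 2, 3, 5, 8, 1, 7
Rank y: 4, 6, 5, 3, 8, 7, 1, 2
d = rank(x) − rank(y): 2, -2, -3, 0, -3, 1, 0, 5; Σd² = 52
ρ = 1 − 6Σd² / [n(n²−1)] = 1 − 6×52 / (8×63) = 1 − 312/504 ≈ 0.381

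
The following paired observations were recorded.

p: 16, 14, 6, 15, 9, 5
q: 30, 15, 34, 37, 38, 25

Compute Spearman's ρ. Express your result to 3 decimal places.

0.086

Rank p: 6, 4, 2, 5, 3, 1
Rank q: 3, 1, 4, 5, 6, 2
d = rank(p) − rank(q): 3, 3, -2, 0, -3, -1; Σd² = 32
ρ = 1 − 6Σd² / [n(n²−1)] = 1 − 6×32 / (6×35) = 1 − 192/210 ≈ 0.086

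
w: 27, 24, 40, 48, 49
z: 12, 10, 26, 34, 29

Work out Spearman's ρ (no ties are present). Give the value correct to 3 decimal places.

Rank w: 2, 1, 3, 4, 5
Rank z: 2, 1, 3, 5, 4
d = rank(w) − rank(z): 0, 0, 0, -1, 1; Σd² = 2
ρ = 1 − 6Σd² / [n(n²−1)] = 1 − 6×2 / (5×24) = 1 − 12/120 ≈ 0.900

0.900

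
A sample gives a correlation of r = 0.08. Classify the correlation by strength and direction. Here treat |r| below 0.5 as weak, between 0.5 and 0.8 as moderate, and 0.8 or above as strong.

weak positive

r = 0.08 > 0 so the relationship is positive.
|r| = 0.08, which falls in the weak range.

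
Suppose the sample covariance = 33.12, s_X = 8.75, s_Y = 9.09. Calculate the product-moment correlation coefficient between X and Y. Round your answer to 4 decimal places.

0.4164

r = Cov(X,Y) / (s_X · s_Y) = 33.12 / (8.75 × 9.09)
  = 33.12 / 79.5375 ≈ 0.4164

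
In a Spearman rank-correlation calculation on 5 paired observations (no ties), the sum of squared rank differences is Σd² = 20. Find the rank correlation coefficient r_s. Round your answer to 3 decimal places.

0.000

ρ = 1 − 6Σd² / [n(n²−1)] = 1 − 6×20 / (5×24)
  = 1 − 120/120 = 1 − 1.0000 ≈ 0.000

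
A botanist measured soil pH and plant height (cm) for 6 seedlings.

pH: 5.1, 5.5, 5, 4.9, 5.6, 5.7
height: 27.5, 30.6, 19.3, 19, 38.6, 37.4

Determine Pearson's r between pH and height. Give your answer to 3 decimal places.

n = 6, Σx = 31.8, Σy = 172.4, Σx² = 169.12, Σy² = 5314.82, Σxy = 927.49
nΣxy − ΣxΣy = 5564.94 − 5482.32 = 82.62
nΣx² − (Σx)² = 1014.72 − 1011.24 = 3.48; nΣy² − (Σy)² = 31888.92 − 29721.76 = 2167.16
r = 82.62 / √(3.48 × 2167.16) = 82.62 / 86.8431 ≈ 0.951

0.951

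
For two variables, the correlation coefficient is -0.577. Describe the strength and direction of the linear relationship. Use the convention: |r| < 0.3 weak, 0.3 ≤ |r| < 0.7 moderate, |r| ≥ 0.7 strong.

r = -0.577 < 0 so the relationship is negative.
|r| = 0.577, which falls in the moderate range.

moderate negative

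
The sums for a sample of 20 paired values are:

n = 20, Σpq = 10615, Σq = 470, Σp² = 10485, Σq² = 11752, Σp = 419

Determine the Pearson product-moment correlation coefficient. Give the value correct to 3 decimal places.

r = (nΣpq − ΣpΣq) / √[(nΣp² − (Σp)²)(nΣq² − (Σq)²)]
Numerator: 20×10615 − 419×470 = 15370
Denominator: √[(209700 − 175561)(235040 − 220900)] = √[34139 × 14140] = 21971.0141
r = 15370 / 21971.0141 ≈ 0.700

0.700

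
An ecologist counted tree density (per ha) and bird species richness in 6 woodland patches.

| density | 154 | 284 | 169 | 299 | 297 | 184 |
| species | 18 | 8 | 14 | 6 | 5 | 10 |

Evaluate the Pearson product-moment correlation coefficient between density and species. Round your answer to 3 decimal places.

n = 6, Σx = 1387, Σy = 61, Σx² = 344399, Σy² = 745, Σxy = 12529
nΣxy − ΣxΣy = 75174 − 84607 = -9433
nΣx² − (Σx)² = 2066394 − 1923769 = 142625; nΣy² − (Σy)² = 4470 − 3721 = 749
r = -9433 / √(142625 × 749) = -9433 / 10335.6725 ≈ -0.913

-0.913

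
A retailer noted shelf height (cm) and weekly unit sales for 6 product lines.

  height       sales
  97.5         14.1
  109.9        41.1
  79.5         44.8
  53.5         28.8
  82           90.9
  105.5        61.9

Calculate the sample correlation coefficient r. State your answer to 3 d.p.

0.072

n = 6, Σx = 527.9, Σy = 281.6, Σx² = 48621.01, Σy² = 16818.92, Σxy = 24978.29
nΣxy − ΣxΣy = 149869.74 − 148656.64 = 1213.1
nΣx² − (Σx)² = 291726.06 − 278678.41 = 13047.65; nΣy² − (Σy)² = 100913.52 − 79298.56 = 21614.96
r = 1213.1 / √(13047.65 × 21614.96) = 1213.1 / 16793.5831 ≈ 0.072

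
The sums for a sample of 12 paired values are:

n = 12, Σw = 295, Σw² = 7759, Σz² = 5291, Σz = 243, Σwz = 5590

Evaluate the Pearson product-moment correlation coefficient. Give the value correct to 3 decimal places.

r = (nΣwz − ΣwΣz) / √[(nΣw² − (Σw)²)(nΣz² − (Σz)²)]
Numerator: 12×5590 − 295×243 = -4605
Denominator: √[(93108 − 87025)(63492 − 59049)] = √[6083 × 4443] = 5198.7276
r = -4605 / 5198.7276 ≈ -0.886

-0.886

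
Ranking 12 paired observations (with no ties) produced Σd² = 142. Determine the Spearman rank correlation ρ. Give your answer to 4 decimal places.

0.5035

ρ = 1 − 6Σd² / [n(n²−1)] = 1 − 6×142 / (12×143)
  = 1 − 852/1716 = 1 − 0.49650 ≈ 0.5035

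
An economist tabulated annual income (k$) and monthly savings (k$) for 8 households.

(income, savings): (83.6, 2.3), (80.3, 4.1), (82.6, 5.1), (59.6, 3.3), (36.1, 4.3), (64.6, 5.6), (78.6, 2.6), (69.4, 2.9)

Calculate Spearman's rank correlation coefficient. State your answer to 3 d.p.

-0.357

Rank income: 8, 6, 7, 2, 1, 3, 5, 4
Rank savings: 1, 5, 7, 4, 6, 8, 2, 3
d = rank(income) − rank(savings): 7, 1, 0, -2, -5, -5, 3, 1; Σd² = 114
ρ = 1 − 6Σd² / [n(n²−1)] = 1 − 6×114 / (8×63) = 1 − 684/504 ≈ -0.357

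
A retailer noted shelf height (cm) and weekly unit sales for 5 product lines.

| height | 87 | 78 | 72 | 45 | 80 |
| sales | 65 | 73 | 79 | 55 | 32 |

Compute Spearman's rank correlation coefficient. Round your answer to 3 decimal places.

-0.200

Rank height: 5, 3, 2, 1, 4
Rank sales: 3, 4, 5, 2, 1
d = rank(height) − rank(sales): 2, -1, -3, -1, 3; Σd² = 24
ρ = 1 − 6Σd² / [n(n²−1)] = 1 − 6×24 / (5×24) = 1 − 144/120 ≈ -0.200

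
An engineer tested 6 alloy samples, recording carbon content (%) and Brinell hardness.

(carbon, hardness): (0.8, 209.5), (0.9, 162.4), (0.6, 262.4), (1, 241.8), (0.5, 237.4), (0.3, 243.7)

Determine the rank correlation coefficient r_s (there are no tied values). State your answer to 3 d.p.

-0.429

Rank carbon: 4, 5, 3, 6, 2, 1
Rank hardness: 2, 1, 6, 4, 3, 5
d = rank(carbon) − rank(hardness): 2, 4, -3, 2, -1, -4; Σd² = 50
ρ = 1 − 6Σd² / [n(n²−1)] = 1 − 6×50 / (6×35) = 1 − 300/210 ≈ -0.429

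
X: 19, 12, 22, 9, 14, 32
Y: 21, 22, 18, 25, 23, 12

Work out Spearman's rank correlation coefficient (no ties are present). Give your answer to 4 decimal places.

-0.9429

Rank X: 4, 2, 5, 1, 3, 6
Rank Y: 3, 4, 2, 6, 5, 1
d = rank(X) − rank(Y): 1, -2, 3, -5, -2, 5; Σd² = 68
ρ = 1 − 6Σd² / [n(n²−1)] = 1 − 6×68 / (6×35) = 1 − 408/210 ≈ -0.9429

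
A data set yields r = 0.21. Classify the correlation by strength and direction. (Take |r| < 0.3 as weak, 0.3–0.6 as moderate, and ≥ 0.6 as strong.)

weak positive

r = 0.21 > 0 so the relationship is positive.
|r| = 0.21, which falls in the weak range.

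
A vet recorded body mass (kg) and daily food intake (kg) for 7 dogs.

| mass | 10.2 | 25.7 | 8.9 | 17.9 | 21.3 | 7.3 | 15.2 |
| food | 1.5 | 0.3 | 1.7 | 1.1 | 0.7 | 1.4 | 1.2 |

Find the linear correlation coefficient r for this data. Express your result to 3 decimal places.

-0.951

n = 7, Σx = 106.5, Σy = 7.9, Σx² = 1902.17, Σy² = 10.33, Σxy = 101.2
nΣxy − ΣxΣy = 708.4 − 841.35 = -132.95
nΣx² − (Σx)² = 13315.19 − 11342.25 = 1972.94; nΣy² − (Σy)² = 72.31 − 62.41 = 9.9
r = -132.95 / √(1972.94 × 9.9) = -132.95 / 139.7573 ≈ -0.951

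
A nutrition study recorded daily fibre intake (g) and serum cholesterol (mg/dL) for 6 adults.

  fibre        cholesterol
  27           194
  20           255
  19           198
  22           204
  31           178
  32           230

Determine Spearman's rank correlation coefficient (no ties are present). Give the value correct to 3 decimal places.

-0.200

Rank fibre: 4, 2, 1, 3, 5, 6
Rank cholesterol: 2, 6, 3, 4, 1, 5
d = rank(fibre) − rank(cholesterol): 2, -4, -2, -1, 4, 1; Σd² = 42
ρ = 1 − 6Σd² / [n(n²−1)] = 1 − 6×42 / (6×35) = 1 − 252/210 ≈ -0.200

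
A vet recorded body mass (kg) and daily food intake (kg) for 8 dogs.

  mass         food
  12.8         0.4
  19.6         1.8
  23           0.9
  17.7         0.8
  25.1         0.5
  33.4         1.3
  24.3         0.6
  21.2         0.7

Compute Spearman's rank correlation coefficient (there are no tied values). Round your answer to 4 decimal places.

0.1667

Rank mass: 1, 3, 5, 2, 7, 8, 6, 4
Rank food: 1, 8, 6, 5, 2, 7, 3, 4
d = rank(mass) − rank(food): 0, -5, -1, -3, 5, 1, 3, 0; Σd² = 70
ρ = 1 − 6Σd² / [n(n²−1)] = 1 − 6×70 / (8×63) = 1 − 420/504 ≈ 0.1667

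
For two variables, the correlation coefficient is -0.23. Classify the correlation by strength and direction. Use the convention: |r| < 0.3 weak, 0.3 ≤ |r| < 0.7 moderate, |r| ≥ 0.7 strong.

weak negative

r = -0.23 < 0 so the relationship is negative.
|r| = 0.23, which falls in the weak range.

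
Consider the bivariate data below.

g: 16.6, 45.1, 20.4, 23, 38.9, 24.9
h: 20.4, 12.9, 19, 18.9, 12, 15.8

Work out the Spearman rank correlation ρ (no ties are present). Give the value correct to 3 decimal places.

Rank g: 1, 6, 2, 3, 5, 4
Rank h: 6, 2, 5, 4, 1, 3
d = rank(g) − rank(h): -5, 4, -3, -1, 4, 1; Σd² = 68
ρ = 1 − 6Σd² / [n(n²−1)] = 1 − 6×68 / (6×35) = 1 − 408/210 ≈ -0.943

-0.943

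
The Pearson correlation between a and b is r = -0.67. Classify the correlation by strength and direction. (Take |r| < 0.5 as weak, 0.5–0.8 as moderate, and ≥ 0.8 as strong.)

r = -0.67 < 0 so the relationship is negative.
|r| = 0.67, which falls in the moderate range.

moderate negative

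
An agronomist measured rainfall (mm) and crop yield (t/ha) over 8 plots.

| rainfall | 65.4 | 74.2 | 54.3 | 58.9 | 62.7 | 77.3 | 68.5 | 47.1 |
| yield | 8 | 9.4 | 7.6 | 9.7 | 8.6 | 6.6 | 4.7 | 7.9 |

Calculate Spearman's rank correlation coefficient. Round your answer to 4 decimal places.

-0.1905

Rank rainfall: 5, 7, 2, 3, 4, 8, 6, 1
Rank yield: 5, 7, 3, 8, 6, 2, 1, 4
d = rank(rainfall) − rank(yield): 0, 0, -1, -5, -2, 6, 5, -3; Σd² = 100
ρ = 1 − 6Σd² / [n(n²−1)] = 1 − 6×100 / (8×63) = 1 − 600/504 ≈ -0.1905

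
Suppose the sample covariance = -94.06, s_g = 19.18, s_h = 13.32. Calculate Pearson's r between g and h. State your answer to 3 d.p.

r = Cov(g,h) / (s_g · s_h) = -94.06 / (19.18 × 13.32)
  = -94.06 / 255.4776 ≈ -0.368

-0.368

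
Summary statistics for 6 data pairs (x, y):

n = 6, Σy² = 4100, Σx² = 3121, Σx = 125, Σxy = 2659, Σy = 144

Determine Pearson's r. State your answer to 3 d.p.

r = (nΣxy − ΣxΣy) / √[(nΣx² − (Σx)²)(nΣy² − (Σy)²)]
Numerator: 6×2659 − 125×144 = -2046
Denominator: √[(18726 − 15625)(24600 − 20736)] = √[3101 × 3864] = 3461.5407
r = -2046 / 3461.5407 ≈ -0.591

-0.591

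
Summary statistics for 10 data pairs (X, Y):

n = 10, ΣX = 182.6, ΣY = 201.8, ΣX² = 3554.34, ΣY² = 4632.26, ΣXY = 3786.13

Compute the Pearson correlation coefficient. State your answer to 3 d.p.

r = (nΣXY − ΣXΣY) / √[(nΣX² − (ΣX)²)(nΣY² − (ΣY)²)]
Numerator: 10×3786.13 − 182.6×201.8 = 1012.62
Denominator: √[(35543.4 − 33342.76)(46322.6 − 40723.24)] = √[2200.64 × 5599.36] = 3510.2957
r = 1012.62 / 3510.2957 ≈ 0.288

0.288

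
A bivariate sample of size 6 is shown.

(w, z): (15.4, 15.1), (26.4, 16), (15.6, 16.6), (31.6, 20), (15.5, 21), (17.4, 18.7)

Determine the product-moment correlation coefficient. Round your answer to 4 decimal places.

0.1799

n = 6, Σw = 121.9, Σz = 107.4, Σw² = 2719.05, Σz² = 1950.26, Σwz = 2196.78
nΣwz − ΣwΣz = 13180.68 − 13092.06 = 88.62
nΣw² − (Σw)² = 16314.3 − 14859.61 = 1454.69; nΣz² − (Σz)² = 11701.56 − 11534.76 = 166.8
r = 88.62 / √(1454.69 × 166.8) = 88.62 / 492.5873 ≈ 0.1799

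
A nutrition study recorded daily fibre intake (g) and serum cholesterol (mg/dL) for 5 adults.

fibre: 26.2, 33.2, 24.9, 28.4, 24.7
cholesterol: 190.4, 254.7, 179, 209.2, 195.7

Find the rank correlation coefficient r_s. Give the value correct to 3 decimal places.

0.700

Rank fibre: 3, 5, 2, 4, 1
Rank cholesterol: 2, 5, 1, 4, 3
d = rank(fibre) − rank(cholesterol): 1, 0, 1, 0, -2; Σd² = 6
ρ = 1 − 6Σd² / [n(n²−1)] = 1 − 6×6 / (5×24) = 1 − 36/120 ≈ 0.700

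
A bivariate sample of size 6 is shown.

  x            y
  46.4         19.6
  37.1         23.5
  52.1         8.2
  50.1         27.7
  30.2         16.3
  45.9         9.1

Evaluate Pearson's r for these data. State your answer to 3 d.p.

-0.151

n = 6, Σx = 261.8, Σy = 104.4, Σx² = 11772.64, Σy² = 2119.44, Σxy = 4506.23
nΣxy − ΣxΣy = 27037.38 − 27331.92 = -294.54
nΣx² − (Σx)² = 70635.84 − 68539.24 = 2096.6; nΣy² − (Σy)² = 12716.64 − 10899.36 = 1817.28
r = -294.54 / √(2096.6 × 1817.28) = -294.54 / 1951.9501 ≈ -0.151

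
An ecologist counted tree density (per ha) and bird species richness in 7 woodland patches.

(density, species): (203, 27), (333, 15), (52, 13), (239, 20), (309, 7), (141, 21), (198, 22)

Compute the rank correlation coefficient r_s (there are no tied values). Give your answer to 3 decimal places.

-0.250

Rank density: 4, 7, 1, 5, 6, 2, 3
Rank species: 7, 3, 2, 4, 1, 5, 6
d = rank(density) − rank(species): -3, 4, -1, 1, 5, -3, -3; Σd² = 70
ρ = 1 − 6Σd² / [n(n²−1)] = 1 − 6×70 / (7×48) = 1 − 420/336 ≈ -0.250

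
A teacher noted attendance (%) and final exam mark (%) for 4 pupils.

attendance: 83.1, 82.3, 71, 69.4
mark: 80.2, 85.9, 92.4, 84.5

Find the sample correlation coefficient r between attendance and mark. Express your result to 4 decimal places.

n = 4, Σx = 305.8, Σy = 343, Σx² = 23536.26, Σy² = 29488.86, Σxy = 26158.89
nΣxy − ΣxΣy = 104635.56 − 104889.4 = -253.84
nΣx² − (Σx)² = 94145.04 − 93513.64 = 631.4; nΣy² − (Σy)² = 117955.44 − 117649 = 306.44
r = -253.84 / √(631.4 × 306.44) = -253.84 / 439.8707 ≈ -0.5771

-0.5771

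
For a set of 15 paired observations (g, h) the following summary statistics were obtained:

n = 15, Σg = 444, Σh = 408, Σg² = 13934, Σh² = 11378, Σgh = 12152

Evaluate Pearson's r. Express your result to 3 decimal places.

0.160

r = (nΣgh − ΣgΣh) / √[(nΣg² − (Σg)²)(nΣh² − (Σh)²)]
Numerator: 15×12152 − 444×408 = 1128
Denominator: √[(209010 − 197136)(170670 − 166464)] = √[11874 × 4206] = 7066.9685
r = 1128 / 7066.9685 ≈ 0.160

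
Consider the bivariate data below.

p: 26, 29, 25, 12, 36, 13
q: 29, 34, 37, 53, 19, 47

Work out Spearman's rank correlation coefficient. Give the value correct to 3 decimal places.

Rank p: 4, 5, 3, 1, 6, 2
Rank q: 2, 3, 4, 6, 1, 5
d = rank(p) − rank(q): 2, 2, -1, -5, 5, -3; Σd² = 68
ρ = 1 − 6Σd² / [n(n²−1)] = 1 − 6×68 / (6×35) = 1 − 408/210 ≈ -0.943

-0.943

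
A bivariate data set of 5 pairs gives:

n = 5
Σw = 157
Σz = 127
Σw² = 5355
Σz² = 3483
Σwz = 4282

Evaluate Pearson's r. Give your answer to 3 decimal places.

r = (nΣwz − ΣwΣz) / √[(nΣw² − (Σw)²)(nΣz² − (Σz)²)]
Numerator: 5×4282 − 157×127 = 1471
Denominator: √[(26775 − 24649)(17415 − 16129)] = √[2126 × 1286] = 1653.4921
r = 1471 / 1653.4921 ≈ 0.890

0.890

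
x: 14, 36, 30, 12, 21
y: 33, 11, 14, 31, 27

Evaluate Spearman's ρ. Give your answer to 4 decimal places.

Rank x: 2, 5, 4, 1, 3
Rank y: 5, 1, 2, 4, 3
d = rank(x) − rank(y): -3, 4, 2, -3, 0; Σd² = 38
ρ = 1 − 6Σd² / [n(n²−1)] = 1 − 6×38 / (5×24) = 1 − 228/120 ≈ -0.9000

-0.9000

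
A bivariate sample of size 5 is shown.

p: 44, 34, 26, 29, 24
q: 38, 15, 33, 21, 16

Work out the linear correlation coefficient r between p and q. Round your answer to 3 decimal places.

0.516

n = 5, Σp = 157, Σq = 123, Σp² = 5185, Σq² = 3455, Σpq = 4033
nΣpq − ΣpΣq = 20165 − 19311 = 854
nΣp² − (Σp)² = 25925 − 24649 = 1276; nΣq² − (Σq)² = 17275 − 15129 = 2146
r = 854 / √(1276 × 2146) = 854 / 1654.7797 ≈ 0.516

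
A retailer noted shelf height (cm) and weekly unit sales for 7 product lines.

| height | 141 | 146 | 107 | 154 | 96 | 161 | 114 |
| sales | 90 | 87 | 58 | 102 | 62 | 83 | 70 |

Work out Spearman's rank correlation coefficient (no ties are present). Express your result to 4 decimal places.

0.7143

Rank height: 4, 5, 2, 6, 1, 7, 3
Rank sales: 6, 5, 1, 7, 2, 4, 3
d = rank(height) − rank(sales): -2, 0, 1, -1, -1, 3, 0; Σd² = 16
ρ = 1 − 6Σd² / [n(n²−1)] = 1 − 6×16 / (7×48) = 1 − 96/336 ≈ 0.7143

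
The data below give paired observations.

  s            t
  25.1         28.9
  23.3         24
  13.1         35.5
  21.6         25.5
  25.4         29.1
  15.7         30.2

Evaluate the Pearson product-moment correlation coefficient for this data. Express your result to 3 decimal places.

n = 6, Σs = 124.2, Σt = 173.2, Σs² = 2702.72, Σt² = 5080.56, Σst = 3513.72
nΣst − ΣsΣt = 21082.32 − 21511.44 = -429.12
nΣs² − (Σs)² = 16216.32 − 15425.64 = 790.68; nΣt² − (Σt)² = 30483.36 − 29998.24 = 485.12
r = -429.12 / √(790.68 × 485.12) = -429.12 / 619.3341 ≈ -0.693

-0.693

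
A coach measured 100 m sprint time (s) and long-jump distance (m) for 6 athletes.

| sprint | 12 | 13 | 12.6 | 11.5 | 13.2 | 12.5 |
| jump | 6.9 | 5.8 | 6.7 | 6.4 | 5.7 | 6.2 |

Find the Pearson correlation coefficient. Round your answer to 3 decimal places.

n = 6, Σx = 74.8, Σy = 37.7, Σx² = 934.5, Σy² = 238.03, Σxy = 468.96
nΣxy − ΣxΣy = 2813.76 − 2819.96 = -6.2
nΣx² − (Σx)² = 5607 − 5595.04 = 11.96; nΣy² − (Σy)² = 1428.18 − 1421.29 = 6.89
r = -6.2 / √(11.96 × 6.89) = -6.2 / 9.0777 ≈ -0.683

-0.683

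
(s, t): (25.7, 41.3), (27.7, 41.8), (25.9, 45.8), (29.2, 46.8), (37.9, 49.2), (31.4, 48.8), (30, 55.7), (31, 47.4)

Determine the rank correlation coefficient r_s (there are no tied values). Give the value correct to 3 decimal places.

Rank s: 1, 3, 2, 4, 8, 7, 5, 6
Rank t: 1, 2, 3, 4, 7, 6, 8, 5
d = rank(s) − rank(t): 0, 1, -1, 0, 1, 1, -3, 1; Σd² = 14
ρ = 1 − 6Σd² / [n(n²−1)] = 1 − 6×14 / (8×63) = 1 − 84/504 ≈ 0.833

0.833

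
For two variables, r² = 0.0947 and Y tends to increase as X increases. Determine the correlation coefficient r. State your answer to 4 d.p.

|r| = √0.0947 = 0.3077
The association is positive, so r = 0.3077.

0.3077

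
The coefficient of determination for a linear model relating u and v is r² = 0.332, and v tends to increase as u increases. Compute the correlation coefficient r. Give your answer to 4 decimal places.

0.5762

|r| = √0.332 = 0.5762
The association is positive, so r = 0.5762.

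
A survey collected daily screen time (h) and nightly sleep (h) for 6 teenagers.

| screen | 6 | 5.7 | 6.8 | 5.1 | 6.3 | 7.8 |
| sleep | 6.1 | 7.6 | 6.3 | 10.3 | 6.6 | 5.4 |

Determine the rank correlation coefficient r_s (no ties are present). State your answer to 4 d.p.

-0.8286

Rank screen: 3, 2, 5, 1, 4, 6
Rank sleep: 2, 5, 3, 6, 4, 1
d = rank(screen) − rank(sleep): 1, -3, 2, -5, 0, 5; Σd² = 64
ρ = 1 − 6Σd² / [n(n²−1)] = 1 − 6×64 / (6×35) = 1 − 384/210 ≈ -0.8286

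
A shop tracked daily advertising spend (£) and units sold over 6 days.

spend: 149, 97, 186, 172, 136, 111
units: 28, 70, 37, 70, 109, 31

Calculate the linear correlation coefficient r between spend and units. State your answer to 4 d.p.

n = 6, Σx = 851, Σy = 345, Σx² = 126607, Σy² = 24795, Σxy = 48149
nΣxy − ΣxΣy = 288894 − 293595 = -4701
nΣx² − (Σx)² = 759642 − 724201 = 35441; nΣy² − (Σy)² = 148770 − 119025 = 29745
r = -4701 / √(35441 × 29745) = -4701 / 32468.3314 ≈ -0.1448

-0.1448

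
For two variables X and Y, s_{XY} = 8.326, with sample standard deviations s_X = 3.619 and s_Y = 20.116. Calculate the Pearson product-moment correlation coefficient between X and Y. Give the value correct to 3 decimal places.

r = Cov(X,Y) / (s_X · s_Y) = 8.326 / (3.619 × 20.116)
  = 8.326 / 72.7998 ≈ 0.114

0.114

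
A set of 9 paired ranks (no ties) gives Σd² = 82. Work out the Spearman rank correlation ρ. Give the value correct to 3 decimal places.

ρ = 1 − 6Σd² / [n(n²−1)] = 1 − 6×82 / (9×80)
  = 1 − 492/720 = 1 − 0.6833 ≈ 0.317

0.317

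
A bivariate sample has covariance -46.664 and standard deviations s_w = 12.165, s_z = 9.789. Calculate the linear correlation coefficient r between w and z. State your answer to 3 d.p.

r = Cov(w,z) / (s_w · s_z) = -46.664 / (12.165 × 9.789)
  = -46.664 / 119.0832 ≈ -0.392

-0.392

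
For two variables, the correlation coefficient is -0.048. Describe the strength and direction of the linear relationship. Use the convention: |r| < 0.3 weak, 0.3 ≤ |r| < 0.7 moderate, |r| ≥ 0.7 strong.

weak negative

r = -0.048 < 0 so the relationship is negative.
|r| = 0.048, which falls in the weak range.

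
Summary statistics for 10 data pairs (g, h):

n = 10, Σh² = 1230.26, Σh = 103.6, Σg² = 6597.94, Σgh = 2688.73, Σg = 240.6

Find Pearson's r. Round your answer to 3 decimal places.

0.550

r = (nΣgh − ΣgΣh) / √[(nΣg² − (Σg)²)(nΣh² − (Σh)²)]
Numerator: 10×2688.73 − 240.6×103.6 = 1961.14
Denominator: √[(65979.4 − 57888.36)(12302.6 − 10732.96)] = √[8091.04 × 1569.64] = 3563.7087
r = 1961.14 / 3563.7087 ≈ 0.550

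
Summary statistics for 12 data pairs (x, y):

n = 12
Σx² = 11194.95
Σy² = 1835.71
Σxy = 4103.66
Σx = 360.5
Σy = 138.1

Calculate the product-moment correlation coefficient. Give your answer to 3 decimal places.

-0.150

r = (nΣxy − ΣxΣy) / √[(nΣx² − (Σx)²)(nΣy² − (Σy)²)]
Numerator: 12×4103.66 − 360.5×138.1 = -541.13
Denominator: √[(134339.4 − 129960.25)(22028.52 − 19071.61)] = √[4379.15 × 2956.91] = 3598.4375
r = -541.13 / 3598.4375 ≈ -0.150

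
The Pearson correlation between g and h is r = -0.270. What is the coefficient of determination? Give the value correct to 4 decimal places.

r² = (-0.270)² = 0.0729

0.0729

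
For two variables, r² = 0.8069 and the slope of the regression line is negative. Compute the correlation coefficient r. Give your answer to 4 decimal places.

|r| = √0.8069 = 0.8983
The association is negative, so r = −0.8983.

-0.8983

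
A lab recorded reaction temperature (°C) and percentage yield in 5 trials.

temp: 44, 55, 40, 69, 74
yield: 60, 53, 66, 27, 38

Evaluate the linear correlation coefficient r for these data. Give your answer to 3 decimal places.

n = 5, Σx = 282, Σy = 244, Σx² = 16798, Σy² = 12938, Σxy = 12870
nΣxy − ΣxΣy = 64350 − 68808 = -4458
nΣx² − (Σx)² = 83990 − 79524 = 4466; nΣy² − (Σy)² = 64690 − 59536 = 5154
r = -4458 / √(4466 × 5154) = -4458 / 4797.6832 ≈ -0.929

-0.929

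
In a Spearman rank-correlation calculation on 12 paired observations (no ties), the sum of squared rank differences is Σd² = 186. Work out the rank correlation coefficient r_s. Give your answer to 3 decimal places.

ρ = 1 − 6Σd² / [n(n²−1)] = 1 − 6×186 / (12×143)
  = 1 − 1116/1716 = 1 − 0.6503 ≈ 0.350

0.350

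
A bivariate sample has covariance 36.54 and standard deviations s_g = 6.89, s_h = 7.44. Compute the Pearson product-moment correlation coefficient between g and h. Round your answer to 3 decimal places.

0.713

r = Cov(g,h) / (s_g · s_h) = 36.54 / (6.89 × 7.44)
  = 36.54 / 51.2616 ≈ 0.713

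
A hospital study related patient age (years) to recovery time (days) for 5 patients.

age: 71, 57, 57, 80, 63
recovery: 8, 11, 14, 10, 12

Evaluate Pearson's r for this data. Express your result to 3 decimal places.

-0.667

n = 5, Σx = 328, Σy = 55, Σx² = 21908, Σy² = 625, Σxy = 3549
nΣxy − ΣxΣy = 17745 − 18040 = -295
nΣx² − (Σx)² = 109540 − 107584 = 1956; nΣy² − (Σy)² = 3125 − 3025 = 100
r = -295 / √(1956 × 100) = -295 / 442.2669 ≈ -0.667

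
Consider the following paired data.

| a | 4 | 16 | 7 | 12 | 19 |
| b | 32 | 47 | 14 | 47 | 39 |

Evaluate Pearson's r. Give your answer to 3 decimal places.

0.609

n = 5, Σa = 58, Σb = 179, Σa² = 826, Σb² = 7159, Σab = 2283
nΣab − ΣaΣb = 11415 − 10382 = 1033
nΣa² − (Σa)² = 4130 − 3364 = 766; nΣb² − (Σb)² = 35795 − 32041 = 3754
r = 1033 / √(766 × 3754) = 1033 / 1695.7488 ≈ 0.609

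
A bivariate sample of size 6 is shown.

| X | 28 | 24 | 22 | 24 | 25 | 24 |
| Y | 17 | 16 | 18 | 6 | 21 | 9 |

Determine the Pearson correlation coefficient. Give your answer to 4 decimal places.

n = 6, ΣX = 147, ΣY = 87, ΣX² = 3621, ΣY² = 1427, ΣXY = 2141
nΣXY − ΣXΣY = 12846 − 12789 = 57
nΣX² − (ΣX)² = 21726 − 21609 = 117; nΣY² − (ΣY)² = 8562 − 7569 = 993
r = 57 / √(117 × 993) = 57 / 340.8533 ≈ 0.1672

0.1672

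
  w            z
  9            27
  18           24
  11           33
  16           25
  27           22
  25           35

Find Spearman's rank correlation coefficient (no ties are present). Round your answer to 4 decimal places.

Rank w: 1, 4, 2, 3, 6, 5
Rank z: 4, 2, 5, 3, 1, 6
d = rank(w) − rank(z): -3, 2, -3, 0, 5, -1; Σd² = 48
ρ = 1 − 6Σd² / [n(n²−1)] = 1 − 6×48 / (6×35) = 1 − 288/210 ≈ -0.3714

-0.3714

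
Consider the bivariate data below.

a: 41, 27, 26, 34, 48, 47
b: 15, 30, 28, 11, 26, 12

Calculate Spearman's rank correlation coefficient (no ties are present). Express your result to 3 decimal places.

Rank a: 4, 2, 1, 3, 6, 5
Rank b: 3, 6, 5, 1, 4, 2
d = rank(a) − rank(b): 1, -4, -4, 2, 2, 3; Σd² = 50
ρ = 1 − 6Σd² / [n(n²−1)] = 1 − 6×50 / (6×35) = 1 − 300/210 ≈ -0.429

-0.429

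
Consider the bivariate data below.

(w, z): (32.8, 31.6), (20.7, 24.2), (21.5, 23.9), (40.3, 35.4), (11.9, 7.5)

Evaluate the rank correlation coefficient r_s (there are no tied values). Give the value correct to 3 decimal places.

0.900

Rank w: 4, 2, 3, 5, 1
Rank z: 4, 3, 2, 5, 1
d = rank(w) − rank(z): 0, -1, 1, 0, 0; Σd² = 2
ρ = 1 − 6Σd² / [n(n²−1)] = 1 − 6×2 / (5×24) = 1 − 12/120 ≈ 0.900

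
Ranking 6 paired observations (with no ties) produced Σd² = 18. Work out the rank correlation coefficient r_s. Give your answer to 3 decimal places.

0.486

ρ = 1 − 6Σd² / [n(n²−1)] = 1 − 6×18 / (6×35)
  = 1 − 108/210 = 1 − 0.5143 ≈ 0.486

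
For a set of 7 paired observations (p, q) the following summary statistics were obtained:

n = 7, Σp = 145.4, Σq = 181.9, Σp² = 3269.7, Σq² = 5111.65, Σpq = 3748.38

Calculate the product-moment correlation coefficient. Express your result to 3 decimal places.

r = (nΣpq − ΣpΣq) / √[(nΣp² − (Σp)²)(nΣq² − (Σq)²)]
Numerator: 7×3748.38 − 145.4×181.9 = -209.6
Denominator: √[(22887.9 − 21141.16)(35781.55 − 33087.61)] = √[1746.74 × 2693.94] = 2169.2424
r = -209.6 / 2169.2424 ≈ -0.097

-0.097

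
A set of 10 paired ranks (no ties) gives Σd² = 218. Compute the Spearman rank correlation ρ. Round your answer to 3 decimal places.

-0.321

ρ = 1 − 6Σd² / [n(n²−1)] = 1 − 6×218 / (10×99)
  = 1 − 1308/990 = 1 − 1.3212 ≈ -0.321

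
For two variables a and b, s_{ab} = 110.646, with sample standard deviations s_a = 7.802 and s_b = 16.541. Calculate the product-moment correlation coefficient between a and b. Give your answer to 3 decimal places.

0.857

r = Cov(a,b) / (s_a · s_b) = 110.646 / (7.802 × 16.541)
  = 110.646 / 129.0529 ≈ 0.857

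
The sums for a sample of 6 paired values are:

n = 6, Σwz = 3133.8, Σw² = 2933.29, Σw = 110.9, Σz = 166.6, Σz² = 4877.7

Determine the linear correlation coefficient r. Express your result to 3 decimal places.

r = (nΣwz − ΣwΣz) / √[(nΣw² − (Σw)²)(nΣz² − (Σz)²)]
Numerator: 6×3133.8 − 110.9×166.6 = 326.86
Denominator: √[(17599.74 − 12298.81)(29266.2 − 27755.56)] = √[5300.93 × 1510.64] = 2829.8051
r = 326.86 / 2829.8051 ≈ 0.116

0.116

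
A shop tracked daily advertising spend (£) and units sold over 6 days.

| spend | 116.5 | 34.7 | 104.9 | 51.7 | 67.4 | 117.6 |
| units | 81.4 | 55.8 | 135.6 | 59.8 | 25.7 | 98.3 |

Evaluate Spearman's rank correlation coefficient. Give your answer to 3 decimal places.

0.657

Rank spend: 5, 1, 4, 2, 3, 6
Rank units: 4, 2, 6, 3, 1, 5
d = rank(spend) − rank(units): 1, -1, -2, -1, 2, 1; Σd² = 12
ρ = 1 − 6Σd² / [n(n²−1)] = 1 − 6×12 / (6×35) = 1 − 72/210 ≈ 0.657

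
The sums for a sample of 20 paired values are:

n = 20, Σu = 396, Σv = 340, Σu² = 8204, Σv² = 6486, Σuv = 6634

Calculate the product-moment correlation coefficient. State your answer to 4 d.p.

r = (nΣuv − ΣuΣv) / √[(nΣu² − (Σu)²)(nΣv² − (Σv)²)]
Numerator: 20×6634 − 396×340 = -1960
Denominator: √[(164080 − 156816)(129720 − 115600)] = √[7264 × 14120] = 10127.5703
r = -1960 / 10127.5703 ≈ -0.1935

-0.1935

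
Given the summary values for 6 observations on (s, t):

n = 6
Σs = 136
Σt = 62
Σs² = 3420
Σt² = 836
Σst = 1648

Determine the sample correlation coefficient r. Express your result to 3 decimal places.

0.945

r = (nΣst − ΣsΣt) / √[(nΣs² − (Σs)²)(nΣt² − (Σt)²)]
Numerator: 6×1648 − 136×62 = 1456
Denominator: √[(20520 − 18496)(5016 − 3844)] = √[2024 × 1172] = 1540.1714
r = 1456 / 1540.1714 ≈ 0.945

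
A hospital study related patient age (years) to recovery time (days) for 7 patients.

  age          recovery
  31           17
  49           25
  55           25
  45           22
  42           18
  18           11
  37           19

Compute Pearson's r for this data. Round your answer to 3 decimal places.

n = 7, Σx = 277, Σy = 137, Σx² = 11869, Σy² = 2829, Σxy = 5774
nΣxy − ΣxΣy = 40418 − 37949 = 2469
nΣx² − (Σx)² = 83083 − 76729 = 6354; nΣy² − (Σy)² = 19803 − 18769 = 1034
r = 2469 / √(6354 × 1034) = 2469 / 2563.2081 ≈ 0.963

0.963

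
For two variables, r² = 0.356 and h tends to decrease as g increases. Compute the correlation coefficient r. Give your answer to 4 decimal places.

-0.5967

|r| = √0.356 = 0.5967
The association is negative, so r = −0.5967.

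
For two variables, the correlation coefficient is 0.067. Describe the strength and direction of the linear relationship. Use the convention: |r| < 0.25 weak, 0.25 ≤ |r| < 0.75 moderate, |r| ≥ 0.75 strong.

r = 0.067 > 0 so the relationship is positive.
|r| = 0.067, which falls in the weak range.

weak positive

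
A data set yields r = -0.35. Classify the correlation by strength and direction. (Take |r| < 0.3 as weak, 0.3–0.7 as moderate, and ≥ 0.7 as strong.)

r = -0.35 < 0 so the relationship is negative.
|r| = 0.35, which falls in the moderate range.

moderate negative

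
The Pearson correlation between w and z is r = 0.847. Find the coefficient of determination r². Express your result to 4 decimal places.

0.7174

r² = (0.847)² = 0.7174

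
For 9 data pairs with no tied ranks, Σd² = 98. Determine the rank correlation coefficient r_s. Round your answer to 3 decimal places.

0.183

ρ = 1 − 6Σd² / [n(n²−1)] = 1 − 6×98 / (9×80)
  = 1 − 588/720 = 1 − 0.8167 ≈ 0.183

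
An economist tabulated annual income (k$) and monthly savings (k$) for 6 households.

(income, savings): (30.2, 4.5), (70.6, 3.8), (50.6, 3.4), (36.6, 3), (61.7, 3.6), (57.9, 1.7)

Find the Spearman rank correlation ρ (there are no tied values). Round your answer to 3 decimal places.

Rank income: 1, 6, 3, 2, 5, 4
Rank savings: 6, 5, 3, 2, 4, 1
d = rank(income) − rank(savings): -5, 1, 0, 0, 1, 3; Σd² = 36
ρ = 1 − 6Σd² / [n(n²−1)] = 1 − 6×36 / (6×35) = 1 − 216/210 ≈ -0.029

-0.029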